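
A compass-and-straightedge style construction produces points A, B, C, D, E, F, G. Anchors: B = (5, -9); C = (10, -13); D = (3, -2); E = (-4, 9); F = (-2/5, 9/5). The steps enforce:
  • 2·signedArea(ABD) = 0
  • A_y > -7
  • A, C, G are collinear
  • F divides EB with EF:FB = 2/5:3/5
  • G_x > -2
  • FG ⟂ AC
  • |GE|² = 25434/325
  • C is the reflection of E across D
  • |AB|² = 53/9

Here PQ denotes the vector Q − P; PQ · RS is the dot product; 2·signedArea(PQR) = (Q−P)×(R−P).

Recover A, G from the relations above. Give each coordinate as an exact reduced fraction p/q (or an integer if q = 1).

A = (13/3, -20/3)
G = (-643/325, 126/325)

1. A_x = 13/3  [line -7·x + -2·y + 17 = 0 ∩ |AB|² = 53/9]
2. A_y = -20/3  [line -7·x + -2·y + 17 = 0 ∩ |AB|² = 53/9]
   → A = (13/3, -20/3)
3. G_x = -643/325  [A, C, G are collinear ∩ FG ⟂ AC]
4. G_y = 126/325  [A, C, G are collinear ∩ FG ⟂ AC]
   → G = (-643/325, 126/325)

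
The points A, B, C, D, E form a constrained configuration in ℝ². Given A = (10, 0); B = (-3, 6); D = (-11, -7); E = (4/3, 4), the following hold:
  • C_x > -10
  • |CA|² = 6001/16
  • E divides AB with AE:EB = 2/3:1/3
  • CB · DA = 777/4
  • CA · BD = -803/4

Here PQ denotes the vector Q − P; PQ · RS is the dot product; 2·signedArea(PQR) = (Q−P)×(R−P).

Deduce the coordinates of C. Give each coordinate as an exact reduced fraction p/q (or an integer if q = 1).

1. C_x = -9  [CA · BD = -803/4 ∩ CB · DA = 777/4]
2. C_y = -15/4  [CA · BD = -803/4 ∩ CB · DA = 777/4]
   → C = (-9, -15/4)

C = (-9, -15/4)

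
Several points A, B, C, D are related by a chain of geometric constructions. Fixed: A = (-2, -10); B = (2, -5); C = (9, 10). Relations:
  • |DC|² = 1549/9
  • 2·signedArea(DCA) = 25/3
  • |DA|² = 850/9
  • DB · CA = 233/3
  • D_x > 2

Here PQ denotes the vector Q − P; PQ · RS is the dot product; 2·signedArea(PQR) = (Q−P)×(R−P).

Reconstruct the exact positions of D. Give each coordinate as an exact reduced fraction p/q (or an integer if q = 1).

1. D_x = 3  [DB · CA = 233/3 ∩ 2·signedArea(DCA) = 25/3]
2. D_y = -5/3  [DB · CA = 233/3 ∩ 2·signedArea(DCA) = 25/3]
   → D = (3, -5/3)

D = (3, -5/3)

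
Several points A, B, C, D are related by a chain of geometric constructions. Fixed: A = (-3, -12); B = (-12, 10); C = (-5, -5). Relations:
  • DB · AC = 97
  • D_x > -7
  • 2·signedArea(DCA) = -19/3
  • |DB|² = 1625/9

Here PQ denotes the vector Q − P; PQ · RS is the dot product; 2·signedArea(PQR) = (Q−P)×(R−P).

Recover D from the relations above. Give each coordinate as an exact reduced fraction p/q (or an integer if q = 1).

D = (-20/3, -7/3)

1. D_x = -20/3  [2·signedArea(DCA) = -19/3 ∩ DB · AC = 97]
2. D_y = -7/3  [2·signedArea(DCA) = -19/3 ∩ DB · AC = 97]
   → D = (-20/3, -7/3)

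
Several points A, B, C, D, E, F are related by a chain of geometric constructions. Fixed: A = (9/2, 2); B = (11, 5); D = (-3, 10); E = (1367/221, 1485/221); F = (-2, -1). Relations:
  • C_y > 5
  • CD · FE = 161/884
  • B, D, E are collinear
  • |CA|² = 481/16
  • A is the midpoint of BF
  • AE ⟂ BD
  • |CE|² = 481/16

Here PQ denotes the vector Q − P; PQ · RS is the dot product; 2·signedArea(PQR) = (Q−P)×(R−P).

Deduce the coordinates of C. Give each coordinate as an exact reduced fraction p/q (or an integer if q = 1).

C = (3/4, 6)

1. C_x = 3/4  [line -1809/221·x + -1706/221·y + 3567/68 = 0 ∩ |CE|² = 481/16]
2. C_y = 6  [line -1809/221·x + -1706/221·y + 3567/68 = 0 ∩ |CE|² = 481/16]
   → C = (3/4, 6)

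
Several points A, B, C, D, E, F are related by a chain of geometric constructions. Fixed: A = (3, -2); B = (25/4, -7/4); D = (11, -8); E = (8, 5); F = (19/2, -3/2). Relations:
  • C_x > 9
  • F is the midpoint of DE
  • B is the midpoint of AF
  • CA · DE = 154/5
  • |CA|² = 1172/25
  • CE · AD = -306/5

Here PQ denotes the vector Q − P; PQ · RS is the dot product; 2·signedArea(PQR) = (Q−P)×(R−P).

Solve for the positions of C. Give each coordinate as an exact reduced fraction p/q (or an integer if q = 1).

1. C_x = 49/5  [CA · DE = 154/5 ∩ CE · AD = -306/5]
2. C_y = -14/5  [CA · DE = 154/5 ∩ CE · AD = -306/5]
   → C = (49/5, -14/5)

C = (49/5, -14/5)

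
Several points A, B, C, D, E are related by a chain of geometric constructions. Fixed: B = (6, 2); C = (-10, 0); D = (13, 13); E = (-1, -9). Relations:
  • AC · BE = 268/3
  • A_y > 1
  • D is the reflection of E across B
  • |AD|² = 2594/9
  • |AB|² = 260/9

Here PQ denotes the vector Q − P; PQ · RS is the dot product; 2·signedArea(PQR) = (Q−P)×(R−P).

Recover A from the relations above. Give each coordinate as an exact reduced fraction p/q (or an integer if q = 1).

1. A_x = 2/3  [line 7·x + 11·y + -58/3 = 0 ∩ |AD|² = 2594/9]
2. A_y = 4/3  [line 7·x + 11·y + -58/3 = 0 ∩ |AD|² = 2594/9]
   → A = (2/3, 4/3)

A = (2/3, 4/3)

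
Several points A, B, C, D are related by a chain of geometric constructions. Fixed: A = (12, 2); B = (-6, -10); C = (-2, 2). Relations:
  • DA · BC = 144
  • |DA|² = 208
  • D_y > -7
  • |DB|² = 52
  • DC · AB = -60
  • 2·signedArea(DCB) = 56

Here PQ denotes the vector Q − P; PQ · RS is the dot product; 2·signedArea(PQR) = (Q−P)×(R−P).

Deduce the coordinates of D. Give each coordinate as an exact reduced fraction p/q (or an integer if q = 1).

1. D_x = 0  [2·signedArea(DCB) = 56 ∩ DC · AB = -60]
2. D_y = -6  [2·signedArea(DCB) = 56 ∩ DC · AB = -60]
   → D = (0, -6)

D = (0, -6)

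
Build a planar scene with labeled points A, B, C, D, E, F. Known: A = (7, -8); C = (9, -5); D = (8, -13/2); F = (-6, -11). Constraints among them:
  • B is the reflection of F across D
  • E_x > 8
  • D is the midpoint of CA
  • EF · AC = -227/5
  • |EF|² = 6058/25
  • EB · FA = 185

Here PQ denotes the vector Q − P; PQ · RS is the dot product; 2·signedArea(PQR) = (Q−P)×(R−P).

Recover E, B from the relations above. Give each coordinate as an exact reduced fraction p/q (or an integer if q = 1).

B = (22, -2)
E = (43/5, -28/5)

1. E_x = 43/5  [line -2·x + -3·y + 2/5 = 0 ∩ |EF|² = 6058/25]
2. E_y = -28/5  [line -2·x + -3·y + 2/5 = 0 ∩ |EF|² = 6058/25]
   → E = (43/5, -28/5)
3. B_x = 22  [B is the reflection of F across D]
4. B_y = -2  [B is the reflection of F across D]
   → B = (22, -2)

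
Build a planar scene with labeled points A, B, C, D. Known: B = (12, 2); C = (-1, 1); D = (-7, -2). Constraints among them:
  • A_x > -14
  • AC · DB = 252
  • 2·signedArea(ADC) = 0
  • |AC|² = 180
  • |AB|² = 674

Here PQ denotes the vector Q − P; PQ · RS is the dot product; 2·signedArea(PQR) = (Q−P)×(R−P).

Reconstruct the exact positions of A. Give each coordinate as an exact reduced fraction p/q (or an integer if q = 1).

1. A_x = -13  [2·signedArea(ADC) = 0 ∩ AC · DB = 252]
2. A_y = -5  [2·signedArea(ADC) = 0 ∩ AC · DB = 252]
   → A = (-13, -5)

A = (-13, -5)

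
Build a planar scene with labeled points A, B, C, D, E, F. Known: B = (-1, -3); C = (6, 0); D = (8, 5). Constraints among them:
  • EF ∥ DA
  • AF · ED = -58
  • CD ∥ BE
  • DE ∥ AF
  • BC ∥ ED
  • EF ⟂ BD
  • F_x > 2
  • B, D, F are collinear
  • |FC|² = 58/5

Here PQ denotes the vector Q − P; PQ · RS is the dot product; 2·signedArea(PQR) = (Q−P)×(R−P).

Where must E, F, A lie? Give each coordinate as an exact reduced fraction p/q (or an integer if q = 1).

1. E_x = 1  [BC ∥ ED ∩ CD ∥ BE]
2. E_y = 2  [BC ∥ ED ∩ CD ∥ BE]
   → E = (1, 2)
3. F_x = 13/5  [B, D, F are collinear ∩ EF ⟂ BD]
4. F_y = 1/5  [B, D, F are collinear ∩ EF ⟂ BD]
   → F = (13/5, 1/5)
5. A_x = 48/5  [DE ∥ AF ∩ EF ∥ DA]
6. A_y = 16/5  [DE ∥ AF ∩ EF ∥ DA]
   → A = (48/5, 16/5)

A = (48/5, 16/5)
E = (1, 2)
F = (13/5, 1/5)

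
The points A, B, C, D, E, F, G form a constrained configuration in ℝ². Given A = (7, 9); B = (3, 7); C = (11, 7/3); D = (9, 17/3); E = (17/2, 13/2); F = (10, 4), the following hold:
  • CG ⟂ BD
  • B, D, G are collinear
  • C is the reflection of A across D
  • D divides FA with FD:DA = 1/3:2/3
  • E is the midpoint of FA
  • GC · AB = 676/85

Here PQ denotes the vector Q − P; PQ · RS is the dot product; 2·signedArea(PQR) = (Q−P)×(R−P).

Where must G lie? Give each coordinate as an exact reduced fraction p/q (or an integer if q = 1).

1. G_x = 987/85  [B, D, G are collinear ∩ CG ⟂ BD]
2. G_y = 1297/255  [B, D, G are collinear ∩ CG ⟂ BD]
   → G = (987/85, 1297/255)

G = (987/85, 1297/255)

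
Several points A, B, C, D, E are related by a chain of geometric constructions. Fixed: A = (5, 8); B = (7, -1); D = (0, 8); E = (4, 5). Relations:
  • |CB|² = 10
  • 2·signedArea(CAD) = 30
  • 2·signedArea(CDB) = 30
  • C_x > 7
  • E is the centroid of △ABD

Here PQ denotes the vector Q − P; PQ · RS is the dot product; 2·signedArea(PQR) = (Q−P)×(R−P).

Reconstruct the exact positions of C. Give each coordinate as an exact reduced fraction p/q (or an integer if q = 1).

C = (8, 2)

1. C_x = 8  [2·signedArea(CDB) = 30 ∩ 2·signedArea(CAD) = 30]
2. C_y = 2  [2·signedArea(CDB) = 30 ∩ 2·signedArea(CAD) = 30]
   → C = (8, 2)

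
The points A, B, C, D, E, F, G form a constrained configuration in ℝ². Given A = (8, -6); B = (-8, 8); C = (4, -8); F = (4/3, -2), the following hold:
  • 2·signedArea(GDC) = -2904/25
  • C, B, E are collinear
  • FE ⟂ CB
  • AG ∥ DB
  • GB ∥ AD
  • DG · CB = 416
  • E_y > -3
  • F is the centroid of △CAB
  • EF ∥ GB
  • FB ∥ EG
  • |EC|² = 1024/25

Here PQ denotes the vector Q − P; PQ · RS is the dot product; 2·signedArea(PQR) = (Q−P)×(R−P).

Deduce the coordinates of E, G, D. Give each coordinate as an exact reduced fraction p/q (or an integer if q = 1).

1. E_x = 4/25  [C, B, E are collinear ∩ FE ⟂ CB]
2. E_y = -72/25  [C, B, E are collinear ∩ FE ⟂ CB]
   → E = (4/25, -72/25)
3. G_x = -688/75  [EF ∥ GB ∩ FB ∥ EG]
4. G_y = 178/25  [EF ∥ GB ∩ FB ∥ EG]
   → G = (-688/75, 178/25)
5. D_x = 688/75  [AG ∥ DB ∩ GB ∥ AD]
6. D_y = -128/25  [AG ∥ DB ∩ GB ∥ AD]
   → D = (688/75, -128/25)

D = (688/75, -128/25)
E = (4/25, -72/25)
G = (-688/75, 178/25)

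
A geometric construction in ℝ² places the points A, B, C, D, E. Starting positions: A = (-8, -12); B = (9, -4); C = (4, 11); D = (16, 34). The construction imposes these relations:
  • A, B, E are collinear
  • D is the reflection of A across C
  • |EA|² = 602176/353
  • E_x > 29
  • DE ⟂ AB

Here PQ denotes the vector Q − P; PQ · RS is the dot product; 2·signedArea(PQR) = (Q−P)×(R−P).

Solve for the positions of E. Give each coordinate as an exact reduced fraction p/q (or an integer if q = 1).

1. E_x = 10368/353  [A, B, E are collinear ∩ DE ⟂ AB]
2. E_y = 1972/353  [A, B, E are collinear ∩ DE ⟂ AB]
   → E = (10368/353, 1972/353)

E = (10368/353, 1972/353)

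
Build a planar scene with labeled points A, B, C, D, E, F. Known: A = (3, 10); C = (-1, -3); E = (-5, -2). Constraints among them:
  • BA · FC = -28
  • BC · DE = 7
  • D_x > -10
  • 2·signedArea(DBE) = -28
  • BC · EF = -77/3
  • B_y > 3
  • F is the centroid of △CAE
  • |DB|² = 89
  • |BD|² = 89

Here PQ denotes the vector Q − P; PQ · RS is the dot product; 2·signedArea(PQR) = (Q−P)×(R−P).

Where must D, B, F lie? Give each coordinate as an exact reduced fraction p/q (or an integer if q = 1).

B = (-1, 4)
D = (-9, -1)
F = (-1, 5/3)

1. F_x = -1  [F is the centroid of △CAE]
2. F_y = 5/3  [F is the centroid of △CAE]
   → F = (-1, 5/3)
3. B_x = -1  [BC · EF = -77/3 ∩ BA · FC = -28]
4. B_y = 4  [BC · EF = -77/3 ∩ BA · FC = -28]
   → B = (-1, 4)
5. D_x = -9  [2·signedArea(DBE) = -28 ∩ BC · DE = 7]
6. D_y = -1  [2·signedArea(DBE) = -28 ∩ BC · DE = 7]
   → D = (-9, -1)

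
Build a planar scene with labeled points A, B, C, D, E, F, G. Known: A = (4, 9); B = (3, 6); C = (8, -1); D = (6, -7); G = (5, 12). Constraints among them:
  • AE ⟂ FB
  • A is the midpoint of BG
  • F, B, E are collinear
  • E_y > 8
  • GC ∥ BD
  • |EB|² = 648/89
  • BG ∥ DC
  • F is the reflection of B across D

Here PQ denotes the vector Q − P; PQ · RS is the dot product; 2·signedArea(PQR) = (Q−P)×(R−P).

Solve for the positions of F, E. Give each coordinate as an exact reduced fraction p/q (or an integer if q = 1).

E = (213/89, 768/89)
F = (9, -20)

1. F_x = 9  [F is the reflection of B across D]
2. F_y = -20  [F is the reflection of B across D]
   → F = (9, -20)
3. E_x = 213/89  [F, B, E are collinear ∩ AE ⟂ FB]
4. E_y = 768/89  [F, B, E are collinear ∩ AE ⟂ FB]
   → E = (213/89, 768/89)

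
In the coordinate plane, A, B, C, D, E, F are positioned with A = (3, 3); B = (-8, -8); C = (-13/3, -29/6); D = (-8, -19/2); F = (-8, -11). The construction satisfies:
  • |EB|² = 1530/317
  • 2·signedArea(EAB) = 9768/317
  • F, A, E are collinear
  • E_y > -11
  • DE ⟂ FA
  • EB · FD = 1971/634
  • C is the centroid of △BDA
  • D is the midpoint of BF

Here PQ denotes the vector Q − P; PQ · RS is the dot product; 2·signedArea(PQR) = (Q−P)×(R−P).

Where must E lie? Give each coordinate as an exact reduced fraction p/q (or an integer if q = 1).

1. E_x = -2305/317  [F, A, E are collinear ∩ DE ⟂ FA]
2. E_y = -3193/317  [F, A, E are collinear ∩ DE ⟂ FA]
   → E = (-2305/317, -3193/317)

E = (-2305/317, -3193/317)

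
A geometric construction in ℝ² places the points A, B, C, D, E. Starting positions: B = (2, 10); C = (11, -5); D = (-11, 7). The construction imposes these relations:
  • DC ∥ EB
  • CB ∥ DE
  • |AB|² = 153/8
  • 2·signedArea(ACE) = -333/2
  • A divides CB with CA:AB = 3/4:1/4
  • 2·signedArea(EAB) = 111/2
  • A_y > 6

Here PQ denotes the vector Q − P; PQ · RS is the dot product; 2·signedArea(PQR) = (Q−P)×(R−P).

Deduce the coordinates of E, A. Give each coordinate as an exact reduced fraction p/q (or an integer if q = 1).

A = (17/4, 25/4)
E = (-20, 22)

1. E_x = -20  [DC ∥ EB ∩ CB ∥ DE]
2. E_y = 22  [DC ∥ EB ∩ CB ∥ DE]
   → E = (-20, 22)
3. A_x = 17/4  [A divides CB with CA:AB = 3/4:1/4]
4. A_y = 25/4  [A divides CB with CA:AB = 3/4:1/4]
   → A = (17/4, 25/4)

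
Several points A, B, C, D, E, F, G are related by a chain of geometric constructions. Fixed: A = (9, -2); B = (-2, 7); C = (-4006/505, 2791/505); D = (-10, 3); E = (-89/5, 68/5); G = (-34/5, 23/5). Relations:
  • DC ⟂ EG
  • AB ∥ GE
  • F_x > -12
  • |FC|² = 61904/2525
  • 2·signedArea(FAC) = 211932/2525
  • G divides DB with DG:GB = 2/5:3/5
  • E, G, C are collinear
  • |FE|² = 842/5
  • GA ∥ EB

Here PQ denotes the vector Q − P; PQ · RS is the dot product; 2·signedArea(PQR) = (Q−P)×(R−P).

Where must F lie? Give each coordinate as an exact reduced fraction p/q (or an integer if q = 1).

1. F_x = -58/5  [line -3801/505·x + -8551/505·y + -126397/2525 = 0 ∩ |FE|² = 842/5]
2. F_y = 11/5  [line -3801/505·x + -8551/505·y + -126397/2525 = 0 ∩ |FE|² = 842/5]
   → F = (-58/5, 11/5)

F = (-58/5, 11/5)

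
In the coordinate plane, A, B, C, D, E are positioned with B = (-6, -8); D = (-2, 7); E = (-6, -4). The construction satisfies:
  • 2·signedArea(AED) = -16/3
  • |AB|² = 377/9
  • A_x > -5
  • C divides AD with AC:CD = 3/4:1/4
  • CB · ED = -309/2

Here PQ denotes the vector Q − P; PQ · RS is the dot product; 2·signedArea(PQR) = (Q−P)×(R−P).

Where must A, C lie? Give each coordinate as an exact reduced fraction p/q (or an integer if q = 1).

A = (-14/3, -5/3)
C = (-8/3, 29/6)

1. A_x = -14/3  [line -11·x + 4·y + -134/3 = 0 ∩ |AB|² = 377/9]
2. A_y = -5/3  [line -11·x + 4·y + -134/3 = 0 ∩ |AB|² = 377/9]
   → A = (-14/3, -5/3)
3. C_x = -8/3  [C divides AD with AC:CD = 3/4:1/4]
4. C_y = 29/6  [C divides AD with AC:CD = 3/4:1/4]
   → C = (-8/3, 29/6)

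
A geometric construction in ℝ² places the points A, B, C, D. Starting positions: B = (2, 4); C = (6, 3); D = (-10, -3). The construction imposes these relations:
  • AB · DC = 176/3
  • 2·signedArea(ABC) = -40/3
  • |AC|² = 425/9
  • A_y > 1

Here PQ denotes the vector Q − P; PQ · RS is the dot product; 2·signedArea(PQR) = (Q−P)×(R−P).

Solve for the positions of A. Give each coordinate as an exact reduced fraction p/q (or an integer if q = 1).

A = (-2/3, 4/3)

1. A_x = -2/3  [AB · DC = 176/3 ∩ 2·signedArea(ABC) = -40/3]
2. A_y = 4/3  [AB · DC = 176/3 ∩ 2·signedArea(ABC) = -40/3]
   → A = (-2/3, 4/3)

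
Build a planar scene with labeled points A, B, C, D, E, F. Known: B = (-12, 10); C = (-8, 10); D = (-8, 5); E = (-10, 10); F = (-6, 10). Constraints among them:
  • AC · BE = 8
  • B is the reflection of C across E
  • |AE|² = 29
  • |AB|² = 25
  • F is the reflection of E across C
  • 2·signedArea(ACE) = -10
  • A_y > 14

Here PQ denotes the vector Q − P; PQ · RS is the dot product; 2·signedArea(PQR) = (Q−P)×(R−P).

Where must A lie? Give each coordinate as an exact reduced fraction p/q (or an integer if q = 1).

1. A_x = -12  [AC · BE = 8 ∩ 2·signedArea(ACE) = -10]
2. A_y = 15  [AC · BE = 8 ∩ 2·signedArea(ACE) = -10]
   → A = (-12, 15)

A = (-12, 15)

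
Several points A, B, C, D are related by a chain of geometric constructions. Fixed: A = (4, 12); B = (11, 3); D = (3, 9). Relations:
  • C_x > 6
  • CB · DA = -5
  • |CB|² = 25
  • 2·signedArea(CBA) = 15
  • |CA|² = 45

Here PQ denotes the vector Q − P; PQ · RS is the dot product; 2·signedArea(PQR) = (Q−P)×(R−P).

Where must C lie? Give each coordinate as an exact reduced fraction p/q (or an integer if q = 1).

1. C_x = 7  [2·signedArea(CBA) = 15 ∩ CB · DA = -5]
2. C_y = 6  [2·signedArea(CBA) = 15 ∩ CB · DA = -5]
   → C = (7, 6)

C = (7, 6)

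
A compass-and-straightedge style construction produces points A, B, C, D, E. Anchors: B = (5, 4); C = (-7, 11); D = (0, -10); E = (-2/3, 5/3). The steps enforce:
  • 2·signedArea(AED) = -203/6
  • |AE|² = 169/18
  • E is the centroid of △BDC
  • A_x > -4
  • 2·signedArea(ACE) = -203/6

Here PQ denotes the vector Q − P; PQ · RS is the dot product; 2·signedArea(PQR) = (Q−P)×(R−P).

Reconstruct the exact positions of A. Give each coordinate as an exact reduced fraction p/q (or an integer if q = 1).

A = (-7/2, 1/2)

1. A_x = -7/2  [2·signedArea(ACE) = -203/6 ∩ 2·signedArea(AED) = -203/6]
2. A_y = 1/2  [2·signedArea(ACE) = -203/6 ∩ 2·signedArea(AED) = -203/6]
   → A = (-7/2, 1/2)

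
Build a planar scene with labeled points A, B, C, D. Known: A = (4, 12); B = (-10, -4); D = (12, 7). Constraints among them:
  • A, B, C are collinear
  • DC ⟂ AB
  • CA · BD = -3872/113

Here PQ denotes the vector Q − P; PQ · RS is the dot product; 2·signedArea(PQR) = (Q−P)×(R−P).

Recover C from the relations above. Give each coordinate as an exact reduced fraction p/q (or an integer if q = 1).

1. C_x = 564/113  [A, B, C are collinear ∩ DC ⟂ AB]
2. C_y = 1484/113  [A, B, C are collinear ∩ DC ⟂ AB]
   → C = (564/113, 1484/113)

C = (564/113, 1484/113)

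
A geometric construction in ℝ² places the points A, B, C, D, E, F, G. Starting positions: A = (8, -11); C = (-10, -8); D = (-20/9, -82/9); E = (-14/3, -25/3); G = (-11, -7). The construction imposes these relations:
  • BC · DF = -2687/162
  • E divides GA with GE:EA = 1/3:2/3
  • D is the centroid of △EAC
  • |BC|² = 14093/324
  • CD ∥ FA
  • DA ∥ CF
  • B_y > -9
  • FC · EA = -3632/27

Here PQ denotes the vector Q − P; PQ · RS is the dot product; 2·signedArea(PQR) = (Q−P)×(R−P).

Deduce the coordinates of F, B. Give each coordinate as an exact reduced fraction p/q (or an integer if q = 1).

B = (-31/9, -157/18)
F = (2/9, -89/9)

1. F_x = 2/9  [CD ∥ FA ∩ DA ∥ CF]
2. F_y = -89/9  [CD ∥ FA ∩ DA ∥ CF]
   → F = (2/9, -89/9)
3. B_x = -31/9  [line -22/9·x + 7/9·y + -265/162 = 0 ∩ |BC|² = 14093/324]
4. B_y = -157/18  [line -22/9·x + 7/9·y + -265/162 = 0 ∩ |BC|² = 14093/324]
   → B = (-31/9, -157/18)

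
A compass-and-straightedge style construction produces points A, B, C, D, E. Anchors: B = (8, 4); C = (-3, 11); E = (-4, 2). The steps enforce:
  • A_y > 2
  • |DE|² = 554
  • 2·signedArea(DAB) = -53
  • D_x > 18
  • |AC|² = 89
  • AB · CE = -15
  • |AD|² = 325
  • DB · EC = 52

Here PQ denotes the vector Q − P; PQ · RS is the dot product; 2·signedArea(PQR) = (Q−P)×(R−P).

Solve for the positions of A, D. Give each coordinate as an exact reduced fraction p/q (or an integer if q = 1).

A = (2, 3)
D = (19, -3)

1. D_x = 19  [line -1·x + -9·y + -8 = 0 ∩ |DE|² = 554]
2. D_y = -3  [line -1·x + -9·y + -8 = 0 ∩ |DE|² = 554]
   → D = (19, -3)
3. A_x = 2  [AB · CE = -15 ∩ 2·signedArea(DAB) = -53]
4. A_y = 3  [AB · CE = -15 ∩ 2·signedArea(DAB) = -53]
   → A = (2, 3)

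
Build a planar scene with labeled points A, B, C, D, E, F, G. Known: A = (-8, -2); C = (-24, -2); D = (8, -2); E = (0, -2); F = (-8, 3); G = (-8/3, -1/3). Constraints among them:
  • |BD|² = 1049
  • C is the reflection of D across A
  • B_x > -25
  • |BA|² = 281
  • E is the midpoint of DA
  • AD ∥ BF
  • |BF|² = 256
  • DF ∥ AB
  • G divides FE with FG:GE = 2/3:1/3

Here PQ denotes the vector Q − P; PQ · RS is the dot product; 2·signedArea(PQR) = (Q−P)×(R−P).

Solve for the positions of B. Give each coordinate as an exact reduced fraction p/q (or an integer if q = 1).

B = (-24, 3)

1. B_x = -24  [AD ∥ BF ∩ DF ∥ AB]
2. B_y = 3  [AD ∥ BF ∩ DF ∥ AB]
   → B = (-24, 3)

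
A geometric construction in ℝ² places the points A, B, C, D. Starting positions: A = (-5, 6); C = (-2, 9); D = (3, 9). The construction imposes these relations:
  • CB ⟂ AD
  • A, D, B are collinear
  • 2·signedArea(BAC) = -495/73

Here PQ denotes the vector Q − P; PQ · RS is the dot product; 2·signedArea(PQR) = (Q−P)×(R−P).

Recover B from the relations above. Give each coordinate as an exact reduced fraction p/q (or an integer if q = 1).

B = (-101/73, 537/73)

1. B_x = -101/73  [A, D, B are collinear ∩ CB ⟂ AD]
2. B_y = 537/73  [A, D, B are collinear ∩ CB ⟂ AD]
   → B = (-101/73, 537/73)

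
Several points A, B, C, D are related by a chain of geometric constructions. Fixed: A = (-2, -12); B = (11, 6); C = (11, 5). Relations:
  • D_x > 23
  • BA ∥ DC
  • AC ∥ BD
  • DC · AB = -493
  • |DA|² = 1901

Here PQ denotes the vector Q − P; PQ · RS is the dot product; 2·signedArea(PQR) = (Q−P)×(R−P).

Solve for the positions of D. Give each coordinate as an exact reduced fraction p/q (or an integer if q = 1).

1. D_x = 24  [BA ∥ DC ∩ AC ∥ BD]
2. D_y = 23  [BA ∥ DC ∩ AC ∥ BD]
   → D = (24, 23)

D = (24, 23)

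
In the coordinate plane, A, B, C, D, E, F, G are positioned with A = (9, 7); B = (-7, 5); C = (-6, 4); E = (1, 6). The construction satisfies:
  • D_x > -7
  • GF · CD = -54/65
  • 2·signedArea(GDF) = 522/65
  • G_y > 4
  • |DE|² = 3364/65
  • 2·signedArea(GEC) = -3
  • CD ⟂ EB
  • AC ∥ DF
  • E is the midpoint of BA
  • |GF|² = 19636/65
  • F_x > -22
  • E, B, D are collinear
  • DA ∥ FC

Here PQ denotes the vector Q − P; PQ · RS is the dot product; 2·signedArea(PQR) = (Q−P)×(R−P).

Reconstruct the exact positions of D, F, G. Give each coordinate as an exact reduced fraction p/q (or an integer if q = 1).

D = (-399/65, 332/65)
F = (-1374/65, 137/65)
G = (-4, 5)

1. D_x = -399/65  [E, B, D are collinear ∩ CD ⟂ EB]
2. D_y = 332/65  [E, B, D are collinear ∩ CD ⟂ EB]
   → D = (-399/65, 332/65)
3. F_x = -1374/65  [DA ∥ FC ∩ AC ∥ DF]
4. F_y = 137/65  [DA ∥ FC ∩ AC ∥ DF]
   → F = (-1374/65, 137/65)
5. G_x = -4  [2·signedArea(GDF) = 522/65 ∩ GF · CD = -54/65]
6. G_y = 5  [2·signedArea(GDF) = 522/65 ∩ GF · CD = -54/65]
   → G = (-4, 5)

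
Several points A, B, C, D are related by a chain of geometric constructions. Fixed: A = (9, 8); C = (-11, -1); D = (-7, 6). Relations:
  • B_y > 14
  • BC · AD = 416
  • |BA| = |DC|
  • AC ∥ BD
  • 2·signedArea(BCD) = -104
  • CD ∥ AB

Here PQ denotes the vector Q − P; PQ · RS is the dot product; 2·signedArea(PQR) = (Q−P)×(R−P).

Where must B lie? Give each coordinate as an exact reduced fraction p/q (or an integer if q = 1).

1. B_x = 13  [AC ∥ BD ∩ CD ∥ AB]
2. B_y = 15  [AC ∥ BD ∩ CD ∥ AB]
   → B = (13, 15)

B = (13, 15)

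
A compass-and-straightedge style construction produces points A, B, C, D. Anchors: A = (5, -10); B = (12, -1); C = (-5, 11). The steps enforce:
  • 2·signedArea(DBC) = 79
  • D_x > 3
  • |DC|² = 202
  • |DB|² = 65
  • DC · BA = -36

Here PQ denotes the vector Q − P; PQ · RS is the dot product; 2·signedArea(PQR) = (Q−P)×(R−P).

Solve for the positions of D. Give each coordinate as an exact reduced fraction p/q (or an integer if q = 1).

1. D_x = 4  [2·signedArea(DBC) = 79 ∩ DC · BA = -36]
2. D_y = 0  [2·signedArea(DBC) = 79 ∩ DC · BA = -36]
   → D = (4, 0)

D = (4, 0)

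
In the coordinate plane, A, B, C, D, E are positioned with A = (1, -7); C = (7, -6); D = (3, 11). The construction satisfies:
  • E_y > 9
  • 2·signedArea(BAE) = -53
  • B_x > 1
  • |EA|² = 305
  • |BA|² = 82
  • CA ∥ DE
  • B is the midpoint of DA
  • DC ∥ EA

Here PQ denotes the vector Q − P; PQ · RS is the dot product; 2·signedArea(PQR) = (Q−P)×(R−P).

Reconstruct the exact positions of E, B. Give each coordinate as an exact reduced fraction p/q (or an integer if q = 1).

B = (2, 2)
E = (-3, 10)

1. E_x = -3  [DC ∥ EA ∩ CA ∥ DE]
2. E_y = 10  [DC ∥ EA ∩ CA ∥ DE]
   → E = (-3, 10)
3. B_x = 2  [B is the midpoint of DA]
4. B_y = 2  [B is the midpoint of DA]
   → B = (2, 2)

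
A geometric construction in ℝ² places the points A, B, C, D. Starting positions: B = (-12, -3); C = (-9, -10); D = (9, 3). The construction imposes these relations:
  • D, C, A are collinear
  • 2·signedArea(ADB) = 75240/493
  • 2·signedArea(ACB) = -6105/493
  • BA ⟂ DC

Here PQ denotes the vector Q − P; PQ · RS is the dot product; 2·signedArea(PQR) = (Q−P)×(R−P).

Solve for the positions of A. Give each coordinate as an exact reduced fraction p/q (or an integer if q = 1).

1. A_x = -3771/493  [D, C, A are collinear ∩ BA ⟂ DC]
2. A_y = -4449/493  [D, C, A are collinear ∩ BA ⟂ DC]
   → A = (-3771/493, -4449/493)

A = (-3771/493, -4449/493)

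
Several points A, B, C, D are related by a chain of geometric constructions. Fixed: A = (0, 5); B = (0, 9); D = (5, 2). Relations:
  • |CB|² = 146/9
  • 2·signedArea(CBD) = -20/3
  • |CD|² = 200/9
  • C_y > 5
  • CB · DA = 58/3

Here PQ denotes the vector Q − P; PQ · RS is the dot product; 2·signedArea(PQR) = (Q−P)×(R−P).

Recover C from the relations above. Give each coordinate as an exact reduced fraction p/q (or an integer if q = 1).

C = (5/3, 16/3)

1. C_x = 5/3  [CB · DA = 58/3 ∩ 2·signedArea(CBD) = -20/3]
2. C_y = 16/3  [CB · DA = 58/3 ∩ 2·signedArea(CBD) = -20/3]
   → C = (5/3, 16/3)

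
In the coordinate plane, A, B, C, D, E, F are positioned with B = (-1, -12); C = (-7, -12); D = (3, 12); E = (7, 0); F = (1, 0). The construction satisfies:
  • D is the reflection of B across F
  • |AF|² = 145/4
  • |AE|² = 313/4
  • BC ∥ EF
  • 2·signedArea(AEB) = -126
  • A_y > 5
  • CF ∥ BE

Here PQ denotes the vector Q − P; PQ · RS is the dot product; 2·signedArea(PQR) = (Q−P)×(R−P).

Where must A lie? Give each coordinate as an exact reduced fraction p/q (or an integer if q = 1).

A = (1/2, 6)

1. A_x = 1/2  [line 12·x + -8·y + 42 = 0 ∩ |AF|² = 145/4]
2. A_y = 6  [line 12·x + -8·y + 42 = 0 ∩ |AF|² = 145/4]
   → A = (1/2, 6)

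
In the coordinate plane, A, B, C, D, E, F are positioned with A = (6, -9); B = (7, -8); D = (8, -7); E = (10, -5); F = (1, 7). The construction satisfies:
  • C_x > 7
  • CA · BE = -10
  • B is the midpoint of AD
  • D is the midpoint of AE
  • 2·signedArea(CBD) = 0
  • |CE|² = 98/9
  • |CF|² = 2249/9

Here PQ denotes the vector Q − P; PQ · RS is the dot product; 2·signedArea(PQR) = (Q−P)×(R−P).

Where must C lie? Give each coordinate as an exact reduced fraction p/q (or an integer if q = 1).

C = (23/3, -22/3)

1. C_x = 23/3  [2·signedArea(CBD) = 0 ∩ CA · BE = -10]
2. C_y = -22/3  [2·signedArea(CBD) = 0 ∩ CA · BE = -10]
   → C = (23/3, -22/3)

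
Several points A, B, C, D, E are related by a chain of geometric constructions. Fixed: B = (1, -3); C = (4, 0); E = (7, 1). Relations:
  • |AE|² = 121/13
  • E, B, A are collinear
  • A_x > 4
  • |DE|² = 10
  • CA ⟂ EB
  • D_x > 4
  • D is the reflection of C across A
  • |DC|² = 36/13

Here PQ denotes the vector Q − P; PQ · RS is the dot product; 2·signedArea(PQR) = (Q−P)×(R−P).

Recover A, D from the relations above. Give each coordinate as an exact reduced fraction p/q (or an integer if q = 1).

1. A_x = 58/13  [E, B, A are collinear ∩ CA ⟂ EB]
2. A_y = -9/13  [E, B, A are collinear ∩ CA ⟂ EB]
   → A = (58/13, -9/13)
3. D_x = 64/13  [D is the reflection of C across A]
4. D_y = -18/13  [D is the reflection of C across A]
   → D = (64/13, -18/13)

A = (58/13, -9/13)
D = (64/13, -18/13)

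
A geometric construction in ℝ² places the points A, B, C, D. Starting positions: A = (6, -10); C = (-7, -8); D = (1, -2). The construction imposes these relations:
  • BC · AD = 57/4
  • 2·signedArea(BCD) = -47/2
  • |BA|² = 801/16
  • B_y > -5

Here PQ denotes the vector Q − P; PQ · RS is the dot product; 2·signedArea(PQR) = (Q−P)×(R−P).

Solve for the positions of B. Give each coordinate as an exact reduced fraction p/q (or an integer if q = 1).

B = (9/4, -4)

1. B_x = 9/4  [2·signedArea(BCD) = -47/2 ∩ BC · AD = 57/4]
2. B_y = -4  [2·signedArea(BCD) = -47/2 ∩ BC · AD = 57/4]
   → B = (9/4, -4)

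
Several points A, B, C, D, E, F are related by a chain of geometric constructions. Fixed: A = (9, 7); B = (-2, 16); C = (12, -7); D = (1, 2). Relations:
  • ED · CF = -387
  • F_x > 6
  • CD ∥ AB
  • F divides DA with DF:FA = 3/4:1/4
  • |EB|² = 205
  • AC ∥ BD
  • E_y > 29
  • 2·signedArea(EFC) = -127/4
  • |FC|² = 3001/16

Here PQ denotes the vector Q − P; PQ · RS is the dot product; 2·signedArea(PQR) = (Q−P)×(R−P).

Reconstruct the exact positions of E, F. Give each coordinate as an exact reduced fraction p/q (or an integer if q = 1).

E = (-5, 30)
F = (7, 23/4)

1. F_x = 7  [F divides DA with DF:FA = 3/4:1/4]
2. F_y = 23/4  [F divides DA with DF:FA = 3/4:1/4]
   → F = (7, 23/4)
3. E_x = -5  [ED · CF = -387 ∩ 2·signedArea(EFC) = -127/4]
4. E_y = 30  [ED · CF = -387 ∩ 2·signedArea(EFC) = -127/4]
   → E = (-5, 30)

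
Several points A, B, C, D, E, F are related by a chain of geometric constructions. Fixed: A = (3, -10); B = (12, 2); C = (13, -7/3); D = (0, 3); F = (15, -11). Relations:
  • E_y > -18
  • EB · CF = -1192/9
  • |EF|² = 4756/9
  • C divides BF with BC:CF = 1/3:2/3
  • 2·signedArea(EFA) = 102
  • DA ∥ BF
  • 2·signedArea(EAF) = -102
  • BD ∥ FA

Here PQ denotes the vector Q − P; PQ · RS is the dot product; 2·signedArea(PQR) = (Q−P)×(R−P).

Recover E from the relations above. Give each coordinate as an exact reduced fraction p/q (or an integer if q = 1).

E = (-7, -53/3)

1. E_x = -7  [2·signedArea(EAF) = -102 ∩ EB · CF = -1192/9]
2. E_y = -53/3  [2·signedArea(EAF) = -102 ∩ EB · CF = -1192/9]
   → E = (-7, -53/3)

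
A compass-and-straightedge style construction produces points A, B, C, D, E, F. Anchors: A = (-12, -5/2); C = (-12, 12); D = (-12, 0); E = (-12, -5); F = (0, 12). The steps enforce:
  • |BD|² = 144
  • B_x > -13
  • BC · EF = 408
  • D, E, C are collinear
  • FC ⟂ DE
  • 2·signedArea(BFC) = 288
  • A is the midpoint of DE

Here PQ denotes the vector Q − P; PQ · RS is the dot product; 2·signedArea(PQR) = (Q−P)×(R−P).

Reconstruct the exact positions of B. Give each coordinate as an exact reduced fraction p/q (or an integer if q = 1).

1. B_x = -12  [2·signedArea(BFC) = 288 ∩ BC · EF = 408]
2. B_y = -12  [2·signedArea(BFC) = 288 ∩ BC · EF = 408]
   → B = (-12, -12)

B = (-12, -12)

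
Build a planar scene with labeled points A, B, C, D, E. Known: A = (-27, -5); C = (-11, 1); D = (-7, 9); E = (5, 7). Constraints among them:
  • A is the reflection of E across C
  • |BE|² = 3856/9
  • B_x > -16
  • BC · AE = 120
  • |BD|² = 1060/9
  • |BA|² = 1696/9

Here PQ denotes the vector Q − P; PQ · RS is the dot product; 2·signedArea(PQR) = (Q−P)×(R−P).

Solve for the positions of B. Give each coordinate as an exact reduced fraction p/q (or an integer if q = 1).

1. B_x = -15  [line -32·x + -12·y + -460 = 0 ∩ |BD|² = 1060/9]
2. B_y = 5/3  [line -32·x + -12·y + -460 = 0 ∩ |BD|² = 1060/9]
   → B = (-15, 5/3)

B = (-15, 5/3)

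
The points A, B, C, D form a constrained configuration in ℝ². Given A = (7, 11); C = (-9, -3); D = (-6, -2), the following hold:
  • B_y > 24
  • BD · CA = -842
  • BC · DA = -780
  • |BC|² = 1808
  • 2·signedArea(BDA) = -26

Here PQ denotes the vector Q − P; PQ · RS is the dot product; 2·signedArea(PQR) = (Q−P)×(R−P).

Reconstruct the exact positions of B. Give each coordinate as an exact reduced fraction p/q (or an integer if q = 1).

1. B_x = 23  [2·signedArea(BDA) = -26 ∩ BC · DA = -780]
2. B_y = 25  [2·signedArea(BDA) = -26 ∩ BC · DA = -780]
   → B = (23, 25)

B = (23, 25)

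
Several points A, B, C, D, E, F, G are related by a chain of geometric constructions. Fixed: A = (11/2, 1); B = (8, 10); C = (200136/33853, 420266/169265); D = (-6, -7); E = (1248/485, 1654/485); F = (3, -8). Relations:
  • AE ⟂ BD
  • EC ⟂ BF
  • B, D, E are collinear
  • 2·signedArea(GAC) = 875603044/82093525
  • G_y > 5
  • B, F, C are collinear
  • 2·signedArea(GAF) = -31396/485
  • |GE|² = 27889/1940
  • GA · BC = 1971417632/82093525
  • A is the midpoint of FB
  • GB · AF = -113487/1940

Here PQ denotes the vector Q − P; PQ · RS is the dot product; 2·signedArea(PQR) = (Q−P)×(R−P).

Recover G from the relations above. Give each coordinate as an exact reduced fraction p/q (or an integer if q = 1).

1. G_x = -343/970  [2·signedArea(GAF) = -31396/485 ∩ GB · AF = -113487/1940]
2. G_y = 2823/485  [2·signedArea(GAF) = -31396/485 ∩ GB · AF = -113487/1940]
   → G = (-343/970, 2823/485)

G = (-343/970, 2823/485)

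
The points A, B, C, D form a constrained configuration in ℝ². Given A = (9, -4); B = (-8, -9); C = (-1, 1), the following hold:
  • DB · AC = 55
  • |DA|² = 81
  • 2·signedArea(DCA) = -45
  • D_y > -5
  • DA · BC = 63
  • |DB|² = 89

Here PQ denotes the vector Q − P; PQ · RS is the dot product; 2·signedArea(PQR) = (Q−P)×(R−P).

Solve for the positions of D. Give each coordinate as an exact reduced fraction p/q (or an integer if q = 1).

D = (0, -4)

1. D_x = 0  [DA · BC = 63 ∩ DB · AC = 55]
2. D_y = -4  [DA · BC = 63 ∩ DB · AC = 55]
   → D = (0, -4)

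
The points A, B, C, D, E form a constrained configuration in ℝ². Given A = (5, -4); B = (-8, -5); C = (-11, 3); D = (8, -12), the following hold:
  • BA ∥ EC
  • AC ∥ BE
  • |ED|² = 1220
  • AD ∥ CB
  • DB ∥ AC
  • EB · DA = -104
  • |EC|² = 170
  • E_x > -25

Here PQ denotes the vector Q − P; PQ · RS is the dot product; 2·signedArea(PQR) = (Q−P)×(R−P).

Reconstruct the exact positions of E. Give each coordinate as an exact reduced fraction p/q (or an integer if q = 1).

E = (-24, 2)

1. E_x = -24  [BA ∥ EC ∩ AC ∥ BE]
2. E_y = 2  [BA ∥ EC ∩ AC ∥ BE]
   → E = (-24, 2)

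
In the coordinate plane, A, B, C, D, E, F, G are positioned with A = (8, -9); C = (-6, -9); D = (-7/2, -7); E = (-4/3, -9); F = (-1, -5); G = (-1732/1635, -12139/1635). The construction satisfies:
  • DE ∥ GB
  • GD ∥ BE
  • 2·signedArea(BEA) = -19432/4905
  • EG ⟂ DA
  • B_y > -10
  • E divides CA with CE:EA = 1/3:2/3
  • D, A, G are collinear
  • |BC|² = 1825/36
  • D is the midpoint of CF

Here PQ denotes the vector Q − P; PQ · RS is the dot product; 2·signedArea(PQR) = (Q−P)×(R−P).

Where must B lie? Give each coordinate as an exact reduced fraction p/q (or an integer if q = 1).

B = (1207/1090, -15409/1635)

1. B_x = 1207/1090  [GD ∥ BE ∩ DE ∥ GB]
2. B_y = -15409/1635  [GD ∥ BE ∩ DE ∥ GB]
   → B = (1207/1090, -15409/1635)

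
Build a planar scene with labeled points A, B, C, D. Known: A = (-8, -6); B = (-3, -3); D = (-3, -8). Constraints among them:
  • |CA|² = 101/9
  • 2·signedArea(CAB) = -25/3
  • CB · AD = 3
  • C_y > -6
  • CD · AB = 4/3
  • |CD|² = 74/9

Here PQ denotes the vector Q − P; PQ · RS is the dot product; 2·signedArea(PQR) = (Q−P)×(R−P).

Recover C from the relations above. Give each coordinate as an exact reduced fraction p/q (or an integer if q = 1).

1. C_x = -14/3  [2·signedArea(CAB) = -25/3 ∩ CD · AB = 4/3]
2. C_y = -17/3  [2·signedArea(CAB) = -25/3 ∩ CD · AB = 4/3]
   → C = (-14/3, -17/3)

C = (-14/3, -17/3)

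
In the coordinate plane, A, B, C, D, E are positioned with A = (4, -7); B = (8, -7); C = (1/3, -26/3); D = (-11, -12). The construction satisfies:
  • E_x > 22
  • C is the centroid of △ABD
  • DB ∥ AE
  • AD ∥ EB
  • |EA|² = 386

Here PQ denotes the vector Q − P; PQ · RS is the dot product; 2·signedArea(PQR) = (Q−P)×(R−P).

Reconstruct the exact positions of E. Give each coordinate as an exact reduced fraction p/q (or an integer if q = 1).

E = (23, -2)

1. E_x = 23  [AD ∥ EB ∩ DB ∥ AE]
2. E_y = -2  [AD ∥ EB ∩ DB ∥ AE]
   → E = (23, -2)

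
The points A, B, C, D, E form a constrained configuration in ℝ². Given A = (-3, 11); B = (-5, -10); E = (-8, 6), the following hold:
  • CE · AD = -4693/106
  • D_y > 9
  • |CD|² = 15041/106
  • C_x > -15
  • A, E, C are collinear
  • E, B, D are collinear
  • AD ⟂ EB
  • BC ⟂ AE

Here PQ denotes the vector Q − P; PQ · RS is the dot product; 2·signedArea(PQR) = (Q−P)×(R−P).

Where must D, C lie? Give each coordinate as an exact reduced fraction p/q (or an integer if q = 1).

1. D_x = -463/53  [E, B, D are collinear ∩ AD ⟂ EB]
2. D_y = 526/53  [E, B, D are collinear ∩ AD ⟂ EB]
   → D = (-463/53, 526/53)
3. C_x = -29/2  [A, E, C are collinear ∩ BC ⟂ AE]
4. C_y = -1/2  [A, E, C are collinear ∩ BC ⟂ AE]
   → C = (-29/2, -1/2)

C = (-29/2, -1/2)
D = (-463/53, 526/53)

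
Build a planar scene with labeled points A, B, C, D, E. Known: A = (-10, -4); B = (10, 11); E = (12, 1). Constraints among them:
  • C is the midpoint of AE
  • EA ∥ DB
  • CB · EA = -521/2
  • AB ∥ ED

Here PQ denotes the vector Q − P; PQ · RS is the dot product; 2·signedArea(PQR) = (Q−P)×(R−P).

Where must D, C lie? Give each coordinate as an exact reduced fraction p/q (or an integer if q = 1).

1. D_x = 32  [EA ∥ DB ∩ AB ∥ ED]
2. D_y = 16  [EA ∥ DB ∩ AB ∥ ED]
   → D = (32, 16)
3. C_x = 1  [C is the midpoint of AE]
4. C_y = -3/2  [C is the midpoint of AE]
   → C = (1, -3/2)

C = (1, -3/2)
D = (32, 16)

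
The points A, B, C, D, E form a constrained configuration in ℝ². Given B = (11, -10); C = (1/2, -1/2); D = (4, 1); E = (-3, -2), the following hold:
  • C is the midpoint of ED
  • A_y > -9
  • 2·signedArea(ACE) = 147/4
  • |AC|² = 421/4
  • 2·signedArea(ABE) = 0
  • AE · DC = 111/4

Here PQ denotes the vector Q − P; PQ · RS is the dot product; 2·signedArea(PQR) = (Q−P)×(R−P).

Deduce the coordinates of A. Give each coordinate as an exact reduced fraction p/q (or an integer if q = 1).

A = (15/2, -8)

1. A_x = 15/2  [2·signedArea(ABE) = 0 ∩ 2·signedArea(ACE) = 147/4]
2. A_y = -8  [2·signedArea(ABE) = 0 ∩ 2·signedArea(ACE) = 147/4]
   → A = (15/2, -8)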